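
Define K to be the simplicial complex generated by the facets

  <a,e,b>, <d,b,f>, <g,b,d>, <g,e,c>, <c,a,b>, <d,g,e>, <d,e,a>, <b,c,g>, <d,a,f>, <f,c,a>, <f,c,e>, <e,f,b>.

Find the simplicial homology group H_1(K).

Fix the vertex order a < b < c < d < e < f < g and write every simplex with vertices in increasing order. Then dim K = 2 and the simplices of K are:

  0-simplices (7): a, b, c, d, e, f, g
  1-simplices (18): ab, ac, ad, ae, af, bc, bd, be, bf, bg, ce, cf, cg, de, df, dg, ef, eg
  2-simplices (12): abc, abe, acf, ade, adf, bcg, bdf, bdg, bef, cef, ceg, deg

so the chain groups are C_0 ≅ Z^7, C_1 ≅ Z^18, C_2 ≅ Z^12.

∂_1: C_1 → C_0 maps an edge to its endpoints' difference, ∂[p,q] = q − p. For instance
  ∂be = e − b.
The resulting 7×18 matrix has rank 6, and its Smith normal form has invariant factors (1,1,1,1,1,1).

Boundary ∂_2: C_2 → C_1 sends each 2-simplex [p,q,r] to [q,r] − [p,r] + [p,q]. For instance
  ∂bdf = df − bf + bd,
  ∂abe = be − ae + ab.
As a 18×12 matrix over Z this has rank 12, with invariant factors (1,1,1,1,1,1,1,1,1,1,1,2).

Reading off H_k = ker ∂_k / im ∂_{k+1}:

  H_1: rank ker ∂_1 − rank ∂_2 = (18 − 6) − 12 = 0, and ∂_2 has invariant factor 2 > 1, so H_1 = Z/2Z.

H_1 ≅ Z/2Z.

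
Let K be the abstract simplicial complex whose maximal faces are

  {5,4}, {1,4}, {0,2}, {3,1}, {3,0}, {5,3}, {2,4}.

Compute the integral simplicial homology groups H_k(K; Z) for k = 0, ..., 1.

K has 6 vertices, 7 edges.
rank ∂_0 = 0, rank ∂_1 = 5 ⇒ b_0 = 6 − 0 − 5 = 1; all invariant factors of ∂_1 are 1 so no torsion. So H_0 = Z.
rank ∂_1 = 5, rank ∂_2 = 0 ⇒ b_1 = 7 − 5 − 0 = 2. So H_1 = Z^2.

H_0 = Z,  H_1 = Z^2.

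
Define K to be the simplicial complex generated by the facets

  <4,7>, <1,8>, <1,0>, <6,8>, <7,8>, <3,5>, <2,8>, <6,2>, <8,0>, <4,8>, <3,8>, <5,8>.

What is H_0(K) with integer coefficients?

H_0 ≅ Z.

Order the vertices as 0 < 1 < 2 < 3 < 4 < 5 < 6 < 7 < 8. Listing each simplex with vertices in this order, K has dimension 1 with simplices:

  0-simplices (9): [0], [1], [2], [3], [4], [5], [6], [7], [8]
  1-simplices (12): [0,1], [0,8], [1,8], [2,6], [2,8], [3,5], [3,8], [4,7], [4,8], [5,8], [6,8], [7,8]

giving chain groups C_0 ≅ Z^9, C_1 ≅ Z^12.

The boundary map ∂_1: C_1 → C_0 sends each edge [p,q] (with p < q) to q − p.
This gives a 9×12 integer matrix of rank 8; reducing to Smith normal form yields diagonal entries (1,1,1,1,1,1,1,1).

From H_k ≅ ker(∂_k) / im(∂_{k+1}) we obtain:

  H_0: rank C_0 − rank ∂_1 = 9 − 8 = 1, and the invariant factors of ∂_1 are all 1, so H_0 = Z.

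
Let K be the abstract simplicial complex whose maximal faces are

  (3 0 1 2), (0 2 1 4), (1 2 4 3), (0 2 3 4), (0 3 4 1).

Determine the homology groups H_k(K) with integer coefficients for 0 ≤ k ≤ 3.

H_0 ≅ Z,  H_1 = 0,  H_2 = 0,  H_3 ≅ Z.

K has 5 vertices, 10 edges, 10 triangles, 5 3-simplices.
rank ∂_0 = 0, rank ∂_1 = 4 ⇒ b_0 = 5 − 0 − 4 = 1; all invariant factors of ∂_1 are 1 so no torsion. So H_0 ≅ Z.
rank ∂_1 = 4, rank ∂_2 = 6 ⇒ b_1 = 10 − 4 − 6 = 0; all invariant factors of ∂_2 are 1 so no torsion. So H_1 ≅ 0.
rank ∂_2 = 6, rank ∂_3 = 4 ⇒ b_2 = 10 − 6 − 4 = 0; all invariant factors of ∂_3 are 1 so no torsion. So H_2 ≅ 0.
rank ∂_3 = 4, rank ∂_4 = 0 ⇒ b_3 = 5 − 4 − 0 = 1. So H_3 ≅ Z.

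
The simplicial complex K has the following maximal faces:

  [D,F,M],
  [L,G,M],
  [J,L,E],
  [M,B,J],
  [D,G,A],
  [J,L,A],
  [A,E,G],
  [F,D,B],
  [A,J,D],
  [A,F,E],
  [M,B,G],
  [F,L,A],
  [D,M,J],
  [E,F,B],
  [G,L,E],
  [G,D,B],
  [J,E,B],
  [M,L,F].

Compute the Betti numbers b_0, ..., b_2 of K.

Order the vertices as A < B < D < E < F < G < J < L < M. Listing each simplex with vertices in this order, K has dimension 2 with simplices:

  0-simplices (9): A, B, D, E, F, G, J, L, M
  1-simplices (27): AD, AE, AF, AG, AJ, AL, BD, BE, BF, BG, BJ, BM, DF, DG, DJ, DM, EF, EG, EJ, EL, FL, FM, GL, GM, JL, JM, LM
  2-simplices (18): ADG, ADJ, AEF, AEG, AFL, AJL, BDF, BDG, BEF, BEJ, BGM, BJM, DFM, DJM, EGL, EJL, FLM, GLM

Hence C_0 ≅ Z^9, C_1 ≅ Z^27, C_2 ≅ Z^18.

Boundary ∂_1: C_1 → C_0 is given by ∂[p,q] = [q] − [p]. For instance
  ∂FM = M − F.
The resulting 9×27 matrix has rank 8, and its Smith normal form has invariant factors (1,1,1,1,1,1,1,1).

Boundary ∂_2: C_2 → C_1 maps a triangle to the signed sum of its edges. For instance
  ∂AJL = JL − AL + AJ,
  ∂BGM = GM − BM + BG.
As a 27×18 matrix over Z this has rank 18, with invariant factors (1,1,1,1,1,1,1,1,1,1,1,1,1,1,1,1,1,2).

Reading off H_k = ker ∂_k / im ∂_{k+1}:

  H_0: rank C_0 − rank ∂_1 = 9 − 8 = 1, and the invariant factors of ∂_1 are all 1, so H_0 ≅ Z.
  H_1: rank ker ∂_1 − rank ∂_2 = (27 − 8) − 18 = 1, and ∂_2 has invariant factor 2 > 1, so H_1 ≅ Z ⊕ Z/2Z.
  H_2: rank ker ∂_2 − rank ∂_3 = (18 − 18) − 0 = 0, and there is no ∂_3, so H_2 ≅ 0.

As a check, the Euler characteristic is 9 − 27 + 18 = 0, which agrees with 1 − 1 + 0 = 0.
(K is a triangulation of the Klein bottle.)

Hence the Betti numbers are b_0 = 1, b_1 = 1, b_2 = 0.

b_0 = 1, b_1 = 1, b_2 = 0.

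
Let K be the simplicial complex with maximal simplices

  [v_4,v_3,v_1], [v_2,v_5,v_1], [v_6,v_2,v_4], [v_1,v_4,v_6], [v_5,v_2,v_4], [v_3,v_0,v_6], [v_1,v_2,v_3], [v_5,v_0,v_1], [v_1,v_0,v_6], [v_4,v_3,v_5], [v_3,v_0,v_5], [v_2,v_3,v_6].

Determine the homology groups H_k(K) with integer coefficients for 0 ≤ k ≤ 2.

Order the vertices as v_0 < v_1 < v_2 < v_3 < v_4 < v_5 < v_6. Listing each simplex with vertices in this order, K has dimension 2 with simplices:

  0-simplices (7): [v_0], [v_1], [v_2], [v_3], [v_4], [v_5], [v_6]
  1-simplices (18): (18 of them)
  2-simplices (12): (12 of them)

giving chain groups C_0 ≅ Z^7, C_1 ≅ Z^18, C_2 ≅ Z^12.

The boundary map ∂_1: C_1 → C_0 sends each edge [p,q] (with p < q) to q − p.
The resulting 7×18 matrix has rank 6, and its Smith normal form has invariant factors (1,1,1,1,1,1).

The boundary map ∂_2: C_2 → C_1 maps a triangle to the signed sum of its edges. For instance
  ∂[v_1,v_4,v_6] = [v_4,v_6] − [v_1,v_6] + [v_1,v_4],
  ∂[v_0,v_3,v_6] = [v_3,v_6] − [v_0,v_6] + [v_0,v_3].
As a 18×12 matrix over Z this has rank 12, with invariant factors (1,1,1,1,1,1,1,1,1,1,1,2).

Now H_k = ker ∂_k / im ∂_{k+1}, so:

  H_0: rank C_0 − rank ∂_1 = 7 − 6 = 1, and the invariant factors of ∂_1 are all 1, so H_0 = Z.
  H_1: rank ker ∂_1 − rank ∂_2 = (18 − 6) − 12 = 0, and ∂_2 has invariant factor 2 > 1, so H_1 = Z/2Z.
  H_2: rank ker ∂_2 − rank ∂_3 = (12 − 12) − 0 = 0, and there is no ∂_3, so H_2 = 0.

As a check, the Euler characteristic is 7 − 18 + 12 = 1, which agrees with 1 − 0 + 0 = 1.
(K is a triangulation of the real projective plane RP^2.)

H_0 ≅ Z,  H_1 ≅ Z/2Z,  H_2 = 0.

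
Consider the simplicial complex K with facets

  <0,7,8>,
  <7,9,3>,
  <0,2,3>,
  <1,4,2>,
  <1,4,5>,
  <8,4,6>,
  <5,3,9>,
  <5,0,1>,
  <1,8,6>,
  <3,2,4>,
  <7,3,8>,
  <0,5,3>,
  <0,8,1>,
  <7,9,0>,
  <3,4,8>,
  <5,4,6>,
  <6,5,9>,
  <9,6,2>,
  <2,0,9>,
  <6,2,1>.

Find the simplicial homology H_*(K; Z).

We work with the vertex ordering 0 < 1 < 2 < 3 < 4 < 5 < 6 < 7 < 8 < 9. The simplices of K, each written with vertices in increasing order, are:

  0-simplices (10): [0], [1], [2], [3], [4], [5], [6], [7], [8], [9]
  1-simplices (30): (30 of them)
  2-simplices (20): (20 of them)

giving chain groups C_0 ≅ Z^10, C_1 ≅ Z^30, C_2 ≅ Z^20.

The boundary map ∂_1: C_1 → C_0 is given by ∂[p,q] = [q] − [p]. For instance
  ∂[2,3] = [3] − [2].
As a 10×30 matrix over Z this has rank 9, with invariant factors (1,1,1,1,1,1,1,1,1).

∂_2: C_2 → C_1 sends each 2-simplex [p,q,r] to [q,r] − [p,r] + [p,q]. For instance
  ∂[1,2,4] = [2,4] − [1,4] + [1,2],
  ∂[0,1,5] = [1,5] − [0,5] + [0,1].
The 30×20 boundary matrix has rank 20 and Smith normal form diag(1,1,1,1,1,1,1,1,1,1,1,1,1,1,1,1,1,1,1,2).

Now H_k = ker ∂_k / im ∂_{k+1}, so:

  H_0: rank C_0 − rank ∂_1 = 10 − 9 = 1, and the invariant factors of ∂_1 are all 1, so H_0 = Z.
  H_1: rank ker ∂_1 − rank ∂_2 = (30 − 9) − 20 = 1, and ∂_2 has invariant factor 2 > 1, so H_1 = Z ⊕ Z/2.
  H_2: rank ker ∂_2 − rank ∂_3 = (20 − 20) − 0 = 0, and there is no ∂_3, so H_2 = 0.

(K is a triangulation of the Klein bottle.)

H_0 ≅ Z,  H_1 ≅ Z ⊕ Z/2,  H_2 = 0.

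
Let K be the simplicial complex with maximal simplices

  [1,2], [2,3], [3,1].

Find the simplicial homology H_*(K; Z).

Fix the vertex order 1 < 2 < 3 and write every simplex with vertices in increasing order. Then dim K = 1 and the simplices of K are:

  0-simplices (3): [1], [2], [3]
  1-simplices (3): [1,2], [1,3], [2,3]

giving chain groups C_0 ≅ Z^3, C_1 ≅ Z^3.

Boundary ∂_1: C_1 → C_0 is given by ∂[p,q] = [q] − [p]. For instance
  ∂[2,3] = [3] − [2].
The resulting 3×3 matrix has rank 2, and its Smith normal form has invariant factors (1,1).

From H_k ≅ ker(∂_k) / im(∂_{k+1}) we obtain:

  H_0: rank C_0 − rank ∂_1 = 3 − 2 = 1, and the invariant factors of ∂_1 are all 1, so H_0 ≅ Z.
  H_1: rank ker ∂_1 − rank ∂_2 = (3 − 2) − 0 = 1, and there is no ∂_2, so H_1 ≅ Z.

(K is a triangulation of the circle S^1.)

H_0 = Z,  H_1 = Z.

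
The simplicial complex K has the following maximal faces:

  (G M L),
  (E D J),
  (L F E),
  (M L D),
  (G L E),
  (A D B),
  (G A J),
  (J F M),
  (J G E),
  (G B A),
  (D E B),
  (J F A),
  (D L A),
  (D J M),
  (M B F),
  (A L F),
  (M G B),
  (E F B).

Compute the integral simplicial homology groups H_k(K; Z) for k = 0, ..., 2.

Fix the vertex order A < B < D < E < F < G < J < L < M and write every simplex with vertices in increasing order. Then dim K = 2 and the simplices of K are:

  0-simplices (9): A, B, D, E, F, G, J, L, M
  1-simplices (27): AB, AD, AF, AG, AJ, AL, BD, BE, BF, BG, BM, DE, DJ, DL, DM, EF, EG, EJ, EL, FJ, FL, FM, GJ, GL, GM, JM, LM
  2-simplices (18): ABD, ABG, ADL, AFJ, AFL, AGJ, BDE, BEF, BFM, BGM, DEJ, DJM, DLM, EFL, EGJ, EGL, FJM, GLM

giving chain groups C_0 ≅ Z^9, C_1 ≅ Z^27, C_2 ≅ Z^18.

The boundary map ∂_1: C_1 → C_0 is given by ∂[p,q] = [q] − [p]. For instance
  ∂BD = D − B.
This gives a 9×27 integer matrix of rank 8; reducing to Smith normal form yields diagonal entries (1,1,1,1,1,1,1,1).

∂_2: C_2 → C_1 maps a triangle to the signed sum of its edges. For instance
  ∂AFJ = FJ − AJ + AF,
  ∂EGJ = GJ − EJ + EG.
The resulting 27×18 matrix has rank 17, and its Smith normal form has invariant factors (1,1,1,1,1,1,1,1,1,1,1,1,1,1,1,1,1).

Now H_k = ker ∂_k / im ∂_{k+1}, so:

  H_0: rank C_0 − rank ∂_1 = 9 − 8 = 1, and the invariant factors of ∂_1 are all 1, so H_0 ≅ Z.
  H_1: rank ker ∂_1 − rank ∂_2 = (27 − 8) − 17 = 2, and the invariant factors of ∂_2 are all 1, so H_1 ≅ Z^2.
  H_2: rank ker ∂_2 − rank ∂_3 = (18 − 17) − 0 = 1, and there is no ∂_3, so H_2 ≅ Z.

As a check, the Euler characteristic is 9 − 27 + 18 = 0, which agrees with 1 − 2 + 1 = 0.

H_0 ≅ Z,  H_1 ≅ Z^2,  H_2 ≅ Z.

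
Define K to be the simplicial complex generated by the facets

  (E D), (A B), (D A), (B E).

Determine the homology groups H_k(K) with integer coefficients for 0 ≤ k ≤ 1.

We work with the vertex ordering A < B < D < E. The simplices of K, each written with vertices in increasing order, are:

  0-simplices (4): A, B, D, E
  1-simplices (4): AB, AD, BE, DE

Hence C_0 ≅ Z^4, C_1 ≅ Z^4.

The boundary map ∂_1: C_1 → C_0 is given by ∂[p,q] = [q] − [p]. For instance
  ∂AB = B − A.
As a 4×4 matrix over Z this has rank 3, with invariant factors (1,1,1).

Reading off H_k = ker ∂_k / im ∂_{k+1}:

  H_0: rank C_0 − rank ∂_1 = 4 − 3 = 1, and the invariant factors of ∂_1 are all 1, so H_0 = Z.
  H_1: rank ker ∂_1 − rank ∂_2 = (4 − 3) − 0 = 1, and there is no ∂_2, so H_1 = Z.

H_0 = Z,  H_1 = Z.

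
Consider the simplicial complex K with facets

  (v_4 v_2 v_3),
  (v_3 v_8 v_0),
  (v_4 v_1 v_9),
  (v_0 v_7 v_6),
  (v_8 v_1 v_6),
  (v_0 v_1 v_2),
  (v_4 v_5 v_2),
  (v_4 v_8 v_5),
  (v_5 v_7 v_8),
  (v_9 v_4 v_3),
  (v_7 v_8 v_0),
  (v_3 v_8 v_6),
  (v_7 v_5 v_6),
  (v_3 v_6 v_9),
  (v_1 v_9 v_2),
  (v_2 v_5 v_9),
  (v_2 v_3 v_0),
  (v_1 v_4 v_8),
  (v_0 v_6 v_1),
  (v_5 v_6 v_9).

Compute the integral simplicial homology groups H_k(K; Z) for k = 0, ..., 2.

H_0 = Z,  H_1 = Z × Z/2,  H_2 = 0.

Fix the vertex order v_0 < v_1 < v_2 < v_3 < v_4 < v_5 < v_6 < v_7 < v_8 < v_9 and write every simplex with vertices in increasing order. Then dim K = 2 and the simplices of K are:

  0-simplices (10): [v_0], [v_1], [v_2], [v_3], [v_4], [v_5], [v_6], [v_7], [v_8], [v_9]
  1-simplices (30): (30 of them)
  2-simplices (20): (20 of them)

giving chain groups C_0 ≅ Z^10, C_1 ≅ Z^30, C_2 ≅ Z^20.

∂_1: C_1 → C_0 maps an edge to its endpoints' difference, ∂[p,q] = q − p.
As a 10×30 matrix over Z this has rank 9, with invariant factors (1,1,1,1,1,1,1,1,1).

Boundary ∂_2: C_2 → C_1 sends each 2-simplex [p,q,r] to [q,r] − [p,r] + [p,q]. For instance
  ∂[v_1,v_6,v_8] = [v_6,v_8] − [v_1,v_8] + [v_1,v_6],
  ∂[v_4,v_5,v_8] = [v_5,v_8] − [v_4,v_8] + [v_4,v_5].
This gives a 30×20 integer matrix of rank 20; reducing to Smith normal form yields diagonal entries (1,1,1,1,1,1,1,1,1,1,1,1,1,1,1,1,1,1,1,2).

Reading off H_k = ker ∂_k / im ∂_{k+1}:

  H_0: rank C_0 − rank ∂_1 = 10 − 9 = 1, and the invariant factors of ∂_1 are all 1, so H_0 ≅ Z.
  H_1: rank ker ∂_1 − rank ∂_2 = (30 − 9) − 20 = 1, and ∂_2 has invariant factor 2 > 1, so H_1 ≅ Z × Z/2.
  H_2: rank ker ∂_2 − rank ∂_3 = (20 − 20) − 0 = 0, and there is no ∂_3, so H_2 ≅ 0.

As a check, the Euler characteristic is 10 − 30 + 20 = 0, which agrees with 1 − 1 + 0 = 0.
(K is a triangulation of the Klein bottle.)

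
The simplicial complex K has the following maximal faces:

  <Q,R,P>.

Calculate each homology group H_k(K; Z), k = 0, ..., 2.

Order the vertices as P < Q < R. Listing each simplex with vertices in this order, K has dimension 2 with simplices:

  0-simplices (3): P, Q, R
  1-simplices (3): PQ, PR, QR
  2-simplices (1): PQR

giving chain groups C_0 ≅ Z^3, C_1 ≅ Z^3, C_2 ≅ Z^1.

∂_1: C_1 → C_0 maps an edge to its endpoints' difference, ∂[p,q] = q − p.
As a 3×3 matrix over Z this has rank 2, with invariant factors (1,1).

Boundary ∂_2: C_2 → C_1 maps a triangle to the signed sum of its edges. For instance
  ∂PQR = QR − PR + PQ.
As a 3×1 matrix over Z this has rank 1, with invariant factors (1).

Reading off H_k = ker ∂_k / im ∂_{k+1}:

  H_0: rank C_0 − rank ∂_1 = 3 − 2 = 1, and the invariant factors of ∂_1 are all 1, so H_0 = Z.
  H_1: rank ker ∂_1 − rank ∂_2 = (3 − 2) − 1 = 0, and the invariant factors of ∂_2 are all 1, so H_1 = 0.
  H_2: rank ker ∂_2 − rank ∂_3 = (1 − 1) − 0 = 0, and there is no ∂_3, so H_2 = 0.

As a check, the Euler characteristic is 3 − 3 + 1 = 1, which agrees with 1 − 0 + 0 = 1.
(K is a triangulation of the 2-simplex.)

H_0 = Z,  H_1 = 0,  H_2 = 0.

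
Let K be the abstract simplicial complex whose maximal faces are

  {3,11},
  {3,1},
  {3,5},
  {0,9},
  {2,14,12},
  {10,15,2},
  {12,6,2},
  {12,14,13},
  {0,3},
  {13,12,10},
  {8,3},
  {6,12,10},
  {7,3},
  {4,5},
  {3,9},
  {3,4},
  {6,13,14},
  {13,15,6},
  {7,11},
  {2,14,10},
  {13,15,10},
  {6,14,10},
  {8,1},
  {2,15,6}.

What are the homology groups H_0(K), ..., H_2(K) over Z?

H_0 ≅ Z^2,  H_1 ≅ Z^4 × Z/2,  H_2 = 0.

Take the total order 0 < 1 < 2 < 3 < 4 < 5 < 6 < 7 < 8 < 9 < 10 < 11 < 12 < 13 < 14 < 15 on the vertex set. Then K (dimension 2) consists of the simplices:

  0-simplices (16): [0], [1], [2], [3], [4], [5], [6], [7], [8], [9], [10], [11], [12], [13], [14], [15]
  1-simplices (30): (30 of them)
  2-simplices (12): [2,6,12], [2,6,15], [2,10,14], [2,10,15], [2,12,14], [6,10,12], [6,10,14], [6,13,14], [6,13,15], [10,12,13], [10,13,15], [12,13,14]

Hence C_0 ≅ Z^16, C_1 ≅ Z^30, C_2 ≅ Z^12.

The boundary map ∂_1: C_1 → C_0 is given by ∂[p,q] = [q] − [p].
As a 16×30 matrix over Z this has rank 14, with invariant factors (1,1,1,1,1,1,1,1,1,1,1,1,1,1).

The boundary map ∂_2: C_2 → C_1 acts by ∂[p,q,r] = [q,r] − [p,r] + [p,q]. For instance
  ∂[6,10,14] = [10,14] − [6,14] + [6,10],
  ∂[2,6,15] = [6,15] − [2,15] + [2,6].
The resulting 30×12 matrix has rank 12, and its Smith normal form has invariant factors (1,1,1,1,1,1,1,1,1,1,1,2).

Now H_k = ker ∂_k / im ∂_{k+1}, so:

  H_0: rank C_0 − rank ∂_1 = 16 − 14 = 2, and the invariant factors of ∂_1 are all 1, so H_0 = Z^2.
  H_1: rank ker ∂_1 − rank ∂_2 = (30 − 14) − 12 = 4, and ∂_2 has invariant factor 2 > 1, so H_1 = Z^4 × Z/2.
  H_2: rank ker ∂_2 − rank ∂_3 = (12 − 12) − 0 = 0, and there is no ∂_3, so H_2 = 0.

As a check, the Euler characteristic is 16 − 30 + 12 = -2, which agrees with 2 − 4 + 0 = -2.
(K is a triangulation of the disjoint union of the real projective plane RP^2 and a wedge of 4 circles.)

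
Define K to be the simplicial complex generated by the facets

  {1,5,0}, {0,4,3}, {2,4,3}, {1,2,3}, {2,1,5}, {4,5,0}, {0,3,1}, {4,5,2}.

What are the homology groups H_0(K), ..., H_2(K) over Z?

H_0 ≅ Z,  H_1 = 0,  H_2 ≅ Z.

Take the total order 0 < 1 < 2 < 3 < 4 < 5 on the vertex set. Then K (dimension 2) consists of the simplices:

  0-simplices (6): [0], [1], [2], [3], [4], [5]
  1-simplices (12): [0,1], [0,3], [0,4], [0,5], [1,2], [1,3], [1,5], [2,3], [2,4], [2,5], [3,4], [4,5]
  2-simplices (8): [0,1,3], [0,1,5], [0,3,4], [0,4,5], [1,2,3], [1,2,5], [2,3,4], [2,4,5]

Hence C_0 ≅ Z^6, C_1 ≅ Z^12, C_2 ≅ Z^8.

∂_1: C_1 → C_0 is given by ∂[p,q] = [q] − [p]. For instance
  ∂[2,3] = [3] − [2].
The 6×12 boundary matrix has rank 5 and Smith normal form diag(1,1,1,1,1).

∂_2: C_2 → C_1 maps a triangle to the signed sum of its edges. For instance
  ∂[0,4,5] = [4,5] − [0,5] + [0,4],
  ∂[0,1,5] = [1,5] − [0,5] + [0,1].
As a 12×8 matrix over Z this has rank 7, with invariant factors (1,1,1,1,1,1,1).

Reading off H_k = ker ∂_k / im ∂_{k+1}:

  H_0: rank C_0 − rank ∂_1 = 6 − 5 = 1, and the invariant factors of ∂_1 are all 1, so H_0 = Z.
  H_1: rank ker ∂_1 − rank ∂_2 = (12 − 5) − 7 = 0, and the invariant factors of ∂_2 are all 1, so H_1 = 0.
  H_2: rank ker ∂_2 − rank ∂_3 = (8 − 7) − 0 = 1, and there is no ∂_3, so H_2 = Z.

As a check, the Euler characteristic is 6 − 12 + 8 = 2, which agrees with 1 − 0 + 1 = 2.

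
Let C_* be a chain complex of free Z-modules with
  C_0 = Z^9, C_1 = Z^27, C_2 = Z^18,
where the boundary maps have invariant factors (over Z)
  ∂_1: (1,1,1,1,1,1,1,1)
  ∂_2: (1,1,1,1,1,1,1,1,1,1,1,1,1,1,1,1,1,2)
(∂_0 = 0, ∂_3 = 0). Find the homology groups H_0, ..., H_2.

H_0 = Z,  H_1 = Z ⊕ Z/2,  H_2 = 0.

H_0: b_0 = 9 − 0 − 8 = 1; torsion from ∂_1 factors > 1: none. So H_0 = Z.
H_1: b_1 = 27 − 8 − 18 = 1; torsion from ∂_2 factors > 1: [2]. So H_1 = Z ⊕ Z/2.
H_2: b_2 = 18 − 18 − 0 = 0; torsion from ∂_3 factors > 1: none. So H_2 = 0.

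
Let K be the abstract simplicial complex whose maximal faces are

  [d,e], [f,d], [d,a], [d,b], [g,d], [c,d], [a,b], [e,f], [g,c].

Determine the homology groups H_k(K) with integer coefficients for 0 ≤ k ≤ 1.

H_0 = Z,  H_1 = Z^3.

Order the vertices as a < b < c < d < e < f < g. Listing each simplex with vertices in this order, K has dimension 1 with simplices:

  0-simplices (7): a, b, c, d, e, f, g
  1-simplices (9): ab, ad, bd, cd, cg, de, df, dg, ef

giving chain groups C_0 ≅ Z^7, C_1 ≅ Z^9.

∂_1: C_1 → C_0 maps an edge to its endpoints' difference, ∂[p,q] = q − p. For instance
  ∂df = f − d.
This gives a 7×9 integer matrix of rank 6; reducing to Smith normal form yields diagonal entries (1,1,1,1,1,1).

Reading off H_k = ker ∂_k / im ∂_{k+1}:

  H_0: rank C_0 − rank ∂_1 = 7 − 6 = 1, and the invariant factors of ∂_1 are all 1, so H_0 ≅ Z.
  H_1: rank ker ∂_1 − rank ∂_2 = (9 − 6) − 0 = 3, and there is no ∂_2, so H_1 ≅ Z^3.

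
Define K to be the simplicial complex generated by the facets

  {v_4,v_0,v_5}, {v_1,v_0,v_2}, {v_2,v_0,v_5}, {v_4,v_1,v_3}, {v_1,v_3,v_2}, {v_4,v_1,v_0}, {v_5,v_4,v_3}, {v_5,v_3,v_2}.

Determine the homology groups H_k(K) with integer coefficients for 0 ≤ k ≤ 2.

Take the total order v_0 < v_1 < v_2 < v_3 < v_4 < v_5 on the vertex set. Then K (dimension 2) consists of the simplices:

  0-simplices (6): [v_0], [v_1], [v_2], [v_3], [v_4], [v_5]
  1-simplices (12): [v_0,v_1], [v_0,v_2], [v_0,v_4], [v_0,v_5], [v_1,v_2], [v_1,v_3], [v_1,v_4], [v_2,v_3], [v_2,v_5], [v_3,v_4], [v_3,v_5], [v_4,v_5]
  2-simplices (8): [v_0,v_1,v_2], [v_0,v_1,v_4], [v_0,v_2,v_5], [v_0,v_4,v_5], [v_1,v_2,v_3], [v_1,v_3,v_4], [v_2,v_3,v_5], [v_3,v_4,v_5]

giving chain groups C_0 ≅ Z^6, C_1 ≅ Z^12, C_2 ≅ Z^8.

∂_1: C_1 → C_0 maps an edge to its endpoints' difference, ∂[p,q] = q − p.
As a 6×12 matrix over Z this has rank 5, with invariant factors (1,1,1,1,1).

Boundary ∂_2: C_2 → C_1 maps a triangle to the signed sum of its edges. For instance
  ∂[v_0,v_1,v_4] = [v_1,v_4] − [v_0,v_4] + [v_0,v_1],
  ∂[v_2,v_3,v_5] = [v_3,v_5] − [v_2,v_5] + [v_2,v_3].
As a 12×8 matrix over Z this has rank 7, with invariant factors (1,1,1,1,1,1,1).

From H_k ≅ ker(∂_k) / im(∂_{k+1}) we obtain:

  H_0: rank C_0 − rank ∂_1 = 6 − 5 = 1, and the invariant factors of ∂_1 are all 1, so H_0 ≅ Z.
  H_1: rank ker ∂_1 − rank ∂_2 = (12 − 5) − 7 = 0, and the invariant factors of ∂_2 are all 1, so H_1 ≅ 0.
  H_2: rank ker ∂_2 − rank ∂_3 = (8 − 7) − 0 = 1, and there is no ∂_3, so H_2 ≅ Z.

As a check, the Euler characteristic is 6 − 12 + 8 = 2, which agrees with 1 − 0 + 1 = 2.

H_0 = Z,  H_1 = 0,  H_2 = Z.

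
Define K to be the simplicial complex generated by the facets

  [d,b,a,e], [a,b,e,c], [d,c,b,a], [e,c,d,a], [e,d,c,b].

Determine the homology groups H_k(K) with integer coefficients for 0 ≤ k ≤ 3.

Order the vertices as a < b < c < d < e. Listing each simplex with vertices in this order, K has dimension 3 with simplices:

  0-simplices (5): a, b, c, d, e
  1-simplices (10): ab, ac, ad, ae, bc, bd, be, cd, ce, de
  2-simplices (10): abc, abd, abe, acd, ace, ade, bcd, bce, bde, cde
  3-simplices (5): abcd, abce, abde, acde, bcde

so the chain groups are C_0 ≅ Z^5, C_1 ≅ Z^10, C_2 ≅ Z^10, C_3 ≅ Z^5.

The boundary map ∂_1: C_1 → C_0 is given by ∂[p,q] = [q] − [p].
As a 5×10 matrix over Z this has rank 4, with invariant factors (1,1,1,1).

The boundary map ∂_2: C_2 → C_1 acts by ∂[p,q,r] = [q,r] − [p,r] + [p,q]. For instance
  ∂ace = ce − ae + ac,
  ∂abd = bd − ad + ab.
The 10×10 boundary matrix has rank 6 and Smith normal form diag(1,1,1,1,1,1).

Boundary ∂_3: C_3 → C_2 sends each 3-simplex σ to the alternating sum Σ_i (−1)^i (σ with its i-th vertex removed). For instance
  ∂acde = cde − ade + ace − acd,
  ∂abce = bce − ace + abe − abc.
The resulting 10×5 matrix has rank 4, and its Smith normal form has invariant factors (1,1,1,1).

Reading off H_k = ker ∂_k / im ∂_{k+1}:

  H_0: rank C_0 − rank ∂_1 = 5 − 4 = 1, and the invariant factors of ∂_1 are all 1, so H_0 ≅ Z.
  H_1: rank ker ∂_1 − rank ∂_2 = (10 − 4) − 6 = 0, and the invariant factors of ∂_2 are all 1, so H_1 ≅ 0.
  H_2: rank ker ∂_2 − rank ∂_3 = (10 − 6) − 4 = 0, and the invariant factors of ∂_3 are all 1, so H_2 ≅ 0.
  H_3: rank ker ∂_3 − rank ∂_4 = (5 − 4) − 0 = 1, and there is no ∂_4, so H_3 ≅ Z.

(K is a triangulation of the 3-sphere S^3.)

H_0 = Z,  H_1 = 0,  H_2 = 0,  H_3 = Z.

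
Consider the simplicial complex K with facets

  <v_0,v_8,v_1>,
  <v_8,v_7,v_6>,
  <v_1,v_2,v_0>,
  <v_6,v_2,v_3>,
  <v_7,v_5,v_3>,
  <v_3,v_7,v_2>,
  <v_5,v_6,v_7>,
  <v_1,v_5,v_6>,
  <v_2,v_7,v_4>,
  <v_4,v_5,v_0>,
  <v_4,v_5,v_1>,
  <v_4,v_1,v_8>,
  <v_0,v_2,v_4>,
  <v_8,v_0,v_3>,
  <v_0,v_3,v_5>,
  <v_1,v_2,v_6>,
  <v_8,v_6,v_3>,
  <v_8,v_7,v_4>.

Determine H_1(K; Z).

We work with the vertex ordering v_0 < v_1 < v_2 < v_3 < v_4 < v_5 < v_6 < v_7 < v_8. The simplices of K, each written with vertices in increasing order, are:

  0-simplices (9): [v_0], [v_1], [v_2], [v_3], [v_4], [v_5], [v_6], [v_7], [v_8]
  1-simplices (27): (27 of them)
  2-simplices (18): (18 of them)

so the chain groups are C_0 ≅ Z^9, C_1 ≅ Z^27, C_2 ≅ Z^18.

Boundary ∂_1: C_1 → C_0 sends each edge [p,q] (with p < q) to q − p. For instance
  ∂[v_4,v_5] = [v_5] − [v_4].
This gives a 9×27 integer matrix of rank 8; reducing to Smith normal form yields diagonal entries (1,1,1,1,1,1,1,1).

The boundary map ∂_2: C_2 → C_1 maps a triangle to the signed sum of its edges. For instance
  ∂[v_5,v_6,v_7] = [v_6,v_7] − [v_5,v_7] + [v_5,v_6],
  ∂[v_0,v_2,v_4] = [v_2,v_4] − [v_0,v_4] + [v_0,v_2].
This gives a 27×18 integer matrix of rank 18; reducing to Smith normal form yields diagonal entries (1,1,1,1,1,1,1,1,1,1,1,1,1,1,1,1,1,2).

From H_k ≅ ker(∂_k) / im(∂_{k+1}) we obtain:

  H_1: rank ker ∂_1 − rank ∂_2 = (27 − 8) − 18 = 1, and ∂_2 has invariant factor 2 > 1, so H_1 ≅ Z ⊕ Z/2Z.

H_1 = Z ⊕ Z/2Z.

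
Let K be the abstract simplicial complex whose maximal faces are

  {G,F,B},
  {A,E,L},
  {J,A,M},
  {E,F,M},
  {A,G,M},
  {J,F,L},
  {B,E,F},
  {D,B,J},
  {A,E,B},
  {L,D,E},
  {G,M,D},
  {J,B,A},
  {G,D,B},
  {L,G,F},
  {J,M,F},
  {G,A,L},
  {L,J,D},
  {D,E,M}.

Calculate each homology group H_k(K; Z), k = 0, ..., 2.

H_0 ≅ Z,  H_1 ≅ Z^2,  H_2 ≅ Z.

Fix the vertex order A < B < D < E < F < G < J < L < M and write every simplex with vertices in increasing order. Then dim K = 2 and the simplices of K are:

  0-simplices (9): A, B, D, E, F, G, J, L, M
  1-simplices (27): AB, AE, AG, AJ, AL, AM, BD, BE, BF, BG, BJ, DE, DG, DJ, DL, DM, EF, EL, EM, FG, FJ, FL, FM, GL, GM, JL, JM
  2-simplices (18): ABE, ABJ, AEL, AGL, AGM, AJM, BDG, BDJ, BEF, BFG, DEL, DEM, DGM, DJL, EFM, FGL, FJL, FJM

so the chain groups are C_0 ≅ Z^9, C_1 ≅ Z^27, C_2 ≅ Z^18.

∂_1: C_1 → C_0 maps an edge to its endpoints' difference, ∂[p,q] = q − p. For instance
  ∂BF = F − B.
The 9×27 boundary matrix has rank 8 and Smith normal form diag(1,1,1,1,1,1,1,1).

∂_2: C_2 → C_1 maps a triangle to the signed sum of its edges. For instance
  ∂DJL = JL − DL + DJ,
  ∂DGM = GM − DM + DG.
The resulting 27×18 matrix has rank 17, and its Smith normal form has invariant factors (1,1,1,1,1,1,1,1,1,1,1,1,1,1,1,1,1).

From H_k ≅ ker(∂_k) / im(∂_{k+1}) we obtain:

  H_0: rank C_0 − rank ∂_1 = 9 − 8 = 1, and the invariant factors of ∂_1 are all 1, so H_0 = Z.
  H_1: rank ker ∂_1 − rank ∂_2 = (27 − 8) − 17 = 2, and the invariant factors of ∂_2 are all 1, so H_1 = Z^2.
  H_2: rank ker ∂_2 − rank ∂_3 = (18 − 17) − 0 = 1, and there is no ∂_3, so H_2 = Z.

As a check, the Euler characteristic is 9 − 27 + 18 = 0, which agrees with 1 − 2 + 1 = 0.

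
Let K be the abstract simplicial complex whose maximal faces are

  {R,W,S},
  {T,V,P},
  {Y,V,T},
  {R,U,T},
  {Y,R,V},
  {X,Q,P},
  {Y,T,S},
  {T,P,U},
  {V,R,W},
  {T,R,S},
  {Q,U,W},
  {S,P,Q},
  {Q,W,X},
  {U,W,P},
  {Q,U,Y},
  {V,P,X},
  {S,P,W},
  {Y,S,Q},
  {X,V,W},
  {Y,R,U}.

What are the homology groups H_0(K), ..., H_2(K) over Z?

Fix the vertex order P < Q < R < S < T < U < V < W < X < Y and write every simplex with vertices in increasing order. Then dim K = 2 and the simplices of K are:

  0-simplices (10): P, Q, R, S, T, U, V, W, X, Y
  1-simplices (30): PQ, PS, PT, PU, PV, PW, PX, QS, QU, QW, QX, QY, RS, RT, RU, RV, RW, RY, ST, SW, SY, TU, TV, TY, UW, UY, VW, VX, VY, WX
  2-simplices (20): PQS, PQX, PSW, PTU, PTV, PUW, PVX, QSY, QUW, QUY, QWX, RST, RSW, RTU, RUY, RVW, RVY, STY, TVY, VWX

so the chain groups are C_0 ≅ Z^10, C_1 ≅ Z^30, C_2 ≅ Z^20.

The boundary map ∂_1: C_1 → C_0 sends each edge [p,q] (with p < q) to q − p. For instance
  ∂SW = W − S.
As a 10×30 matrix over Z this has rank 9, with invariant factors (1,1,1,1,1,1,1,1,1).

The boundary map ∂_2: C_2 → C_1 sends each 2-simplex [p,q,r] to [q,r] − [p,r] + [p,q]. For instance
  ∂TVY = VY − TY + TV,
  ∂PTU = TU − PU + PT.
This gives a 30×20 integer matrix of rank 20; reducing to Smith normal form yields diagonal entries (1,1,1,1,1,1,1,1,1,1,1,1,1,1,1,1,1,1,1,2).

Computing H_k = (kernel of ∂_k) / (image of ∂_{k+1}):

  H_0: rank C_0 − rank ∂_1 = 10 − 9 = 1, and the invariant factors of ∂_1 are all 1, so H_0 ≅ Z.
  H_1: rank ker ∂_1 − rank ∂_2 = (30 − 9) − 20 = 1, and ∂_2 has invariant factor 2 > 1, so H_1 ≅ Z × Z/2.
  H_2: rank ker ∂_2 − rank ∂_3 = (20 − 20) − 0 = 0, and there is no ∂_3, so H_2 ≅ 0.

(K is a triangulation of the Klein bottle.)

H_0 = Z,  H_1 = Z × Z/2,  H_2 = 0.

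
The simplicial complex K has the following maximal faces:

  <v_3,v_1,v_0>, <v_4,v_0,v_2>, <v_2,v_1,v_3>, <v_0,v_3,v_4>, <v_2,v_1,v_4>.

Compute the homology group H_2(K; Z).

H_2 ≅ 0.

Order the vertices as v_0 < v_1 < v_2 < v_3 < v_4. Listing each simplex with vertices in this order, K has dimension 2 with simplices:

  0-simplices (5): [v_0], [v_1], [v_2], [v_3], [v_4]
  1-simplices (10): [v_0,v_1], [v_0,v_2], [v_0,v_3], [v_0,v_4], [v_1,v_2], [v_1,v_3], [v_1,v_4], [v_2,v_3], [v_2,v_4], [v_3,v_4]
  2-simplices (5): [v_0,v_1,v_3], [v_0,v_2,v_4], [v_0,v_3,v_4], [v_1,v_2,v_3], [v_1,v_2,v_4]

so the chain groups are C_0 ≅ Z^5, C_1 ≅ Z^10, C_2 ≅ Z^5.

∂_1: C_1 → C_0 sends each edge [p,q] (with p < q) to q − p.
The resulting 5×10 matrix has rank 4, and its Smith normal form has invariant factors (1,1,1,1).

∂_2: C_2 → C_1 sends each 2-simplex [p,q,r] to [q,r] − [p,r] + [p,q]. For instance
  ∂[v_1,v_2,v_3] = [v_2,v_3] − [v_1,v_3] + [v_1,v_2],
  ∂[v_0,v_2,v_4] = [v_2,v_4] − [v_0,v_4] + [v_0,v_2].
As a 10×5 matrix over Z this has rank 5, with invariant factors (1,1,1,1,1).

Computing H_k = (kernel of ∂_k) / (image of ∂_{k+1}):

  H_2: rank ker ∂_2 − rank ∂_3 = (5 − 5) − 0 = 0, and there is no ∂_3, so H_2 = 0.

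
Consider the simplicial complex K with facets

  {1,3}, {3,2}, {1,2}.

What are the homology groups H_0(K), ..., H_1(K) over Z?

H_0 ≅ Z,  H_1 ≅ Z.

Order the vertices as 1 < 2 < 3. Listing each simplex with vertices in this order, K has dimension 1 with simplices:

  0-simplices (3): [1], [2], [3]
  1-simplices (3): [1,2], [1,3], [2,3]

giving chain groups C_0 ≅ Z^3, C_1 ≅ Z^3.

∂_1: C_1 → C_0 sends each edge [p,q] (with p < q) to q − p.
This gives a 3×3 integer matrix of rank 2; reducing to Smith normal form yields diagonal entries (1,1).

From H_k ≅ ker(∂_k) / im(∂_{k+1}) we obtain:

  H_0: rank C_0 − rank ∂_1 = 3 − 2 = 1, and the invariant factors of ∂_1 are all 1, so H_0 ≅ Z.
  H_1: rank ker ∂_1 − rank ∂_2 = (3 − 2) − 0 = 1, and there is no ∂_2, so H_1 ≅ Z.

As a check, the Euler characteristic is 3 − 3 = 0, which agrees with 1 − 1 = 0.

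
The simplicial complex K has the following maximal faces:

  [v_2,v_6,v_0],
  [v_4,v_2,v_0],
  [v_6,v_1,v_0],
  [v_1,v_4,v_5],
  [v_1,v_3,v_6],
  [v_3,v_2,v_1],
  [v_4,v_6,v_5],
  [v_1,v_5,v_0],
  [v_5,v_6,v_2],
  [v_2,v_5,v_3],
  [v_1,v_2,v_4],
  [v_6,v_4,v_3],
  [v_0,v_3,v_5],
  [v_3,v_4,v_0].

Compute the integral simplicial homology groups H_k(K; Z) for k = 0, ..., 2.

H_0 ≅ Z,  H_1 ≅ Z^2,  H_2 ≅ Z.

Fix the vertex order v_0 < v_1 < v_2 < v_3 < v_4 < v_5 < v_6 and write every simplex with vertices in increasing order. Then dim K = 2 and the simplices of K are:

  0-simplices (7): [v_0], [v_1], [v_2], [v_3], [v_4], [v_5], [v_6]
  1-simplices (21): (21 of them)
  2-simplices (14): (14 of them)

so the chain groups are C_0 ≅ Z^7, C_1 ≅ Z^21, C_2 ≅ Z^14.

∂_1: C_1 → C_0 sends each edge [p,q] (with p < q) to q − p.
The resulting 7×21 matrix has rank 6, and its Smith normal form has invariant factors (1,1,1,1,1,1).

∂_2: C_2 → C_1 sends each 2-simplex [p,q,r] to [q,r] − [p,r] + [p,q]. For instance
  ∂[v_3,v_4,v_6] = [v_4,v_6] − [v_3,v_6] + [v_3,v_4],
  ∂[v_1,v_4,v_5] = [v_4,v_5] − [v_1,v_5] + [v_1,v_4].
This gives a 21×14 integer matrix of rank 13; reducing to Smith normal form yields diagonal entries (1,1,1,1,1,1,1,1,1,1,1,1,1).

Now H_k = ker ∂_k / im ∂_{k+1}, so:

  H_0: rank C_0 − rank ∂_1 = 7 − 6 = 1, and the invariant factors of ∂_1 are all 1, so H_0 = Z.
  H_1: rank ker ∂_1 − rank ∂_2 = (21 − 6) − 13 = 2, and the invariant factors of ∂_2 are all 1, so H_1 = Z^2.
  H_2: rank ker ∂_2 − rank ∂_3 = (14 − 13) − 0 = 1, and there is no ∂_3, so H_2 = Z.

(K is a triangulation of the torus T^2.)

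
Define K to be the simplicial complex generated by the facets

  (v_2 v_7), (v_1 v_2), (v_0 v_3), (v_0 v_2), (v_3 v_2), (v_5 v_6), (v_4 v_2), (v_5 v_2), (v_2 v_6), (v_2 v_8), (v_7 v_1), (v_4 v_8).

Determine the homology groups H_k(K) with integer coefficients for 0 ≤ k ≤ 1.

Take the total order v_0 < v_1 < v_2 < v_3 < v_4 < v_5 < v_6 < v_7 < v_8 on the vertex set. Then K (dimension 1) consists of the simplices:

  0-simplices (9): [v_0], [v_1], [v_2], [v_3], [v_4], [v_5], [v_6], [v_7], [v_8]
  1-simplices (12): [v_0,v_2], [v_0,v_3], [v_1,v_2], [v_1,v_7], [v_2,v_3], [v_2,v_4], [v_2,v_5], [v_2,v_6], [v_2,v_7], [v_2,v_8], [v_4,v_8], [v_5,v_6]

giving chain groups C_0 ≅ Z^9, C_1 ≅ Z^12.

∂_1: C_1 → C_0 sends each edge [p,q] (with p < q) to q − p. For instance
  ∂[v_2,v_7] = [v_7] − [v_2].
The 9×12 boundary matrix has rank 8 and Smith normal form diag(1,1,1,1,1,1,1,1).

From H_k ≅ ker(∂_k) / im(∂_{k+1}) we obtain:

  H_0: rank C_0 − rank ∂_1 = 9 − 8 = 1, and the invariant factors of ∂_1 are all 1, so H_0 ≅ Z.
  H_1: rank ker ∂_1 − rank ∂_2 = (12 − 8) − 0 = 4, and there is no ∂_2, so H_1 ≅ Z^4.

As a check, the Euler characteristic is 9 − 12 = -3, which agrees with 1 − 4 = -3.
(K is a triangulation of a wedge of 4 circles.)

H_0 = Z,  H_1 = Z^4.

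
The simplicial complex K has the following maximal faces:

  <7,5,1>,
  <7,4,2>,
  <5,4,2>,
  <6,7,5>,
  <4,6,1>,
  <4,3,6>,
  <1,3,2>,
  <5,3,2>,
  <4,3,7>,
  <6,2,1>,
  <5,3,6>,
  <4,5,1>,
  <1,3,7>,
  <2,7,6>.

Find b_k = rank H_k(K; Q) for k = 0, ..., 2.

K has 7 vertices, 21 edges, 14 triangles.
rank ∂_0 = 0, rank ∂_1 = 6 ⇒ b_0 = 7 − 0 − 6 = 1; all invariant factors of ∂_1 are 1 so no torsion. So H_0 = Z.
rank ∂_1 = 6, rank ∂_2 = 13 ⇒ b_1 = 21 − 6 − 13 = 2; all invariant factors of ∂_2 are 1 so no torsion. So H_1 = Z^2.
rank ∂_2 = 13, rank ∂_3 = 0 ⇒ b_2 = 14 − 13 − 0 = 1. So H_2 = Z.

b_0 = 1, b_1 = 2, b_2 = 1.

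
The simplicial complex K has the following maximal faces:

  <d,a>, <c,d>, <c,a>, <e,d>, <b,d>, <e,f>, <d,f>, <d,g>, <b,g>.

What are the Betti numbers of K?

Order the vertices as a < b < c < d < e < f < g. Listing each simplex with vertices in this order, K has dimension 1 with simplices:

  0-simplices (7): a, b, c, d, e, f, g
  1-simplices (9): ac, ad, bd, bg, cd, de, df, dg, ef

so the chain groups are C_0 ≅ Z^7, C_1 ≅ Z^9.

∂_1: C_1 → C_0 is given by ∂[p,q] = [q] − [p]. For instance
  ∂bd = d − b.
The 7×9 boundary matrix has rank 6 and Smith normal form diag(1,1,1,1,1,1).

From H_k ≅ ker(∂_k) / im(∂_{k+1}) we obtain:

  H_0: rank C_0 − rank ∂_1 = 7 − 6 = 1, and the invariant factors of ∂_1 are all 1, so H_0 = Z.
  H_1: rank ker ∂_1 − rank ∂_2 = (9 − 6) − 0 = 3, and there is no ∂_2, so H_1 = Z^3.

Hence the Betti numbers are b_0 = 1, b_1 = 3.

b_0 = 1, b_1 = 3.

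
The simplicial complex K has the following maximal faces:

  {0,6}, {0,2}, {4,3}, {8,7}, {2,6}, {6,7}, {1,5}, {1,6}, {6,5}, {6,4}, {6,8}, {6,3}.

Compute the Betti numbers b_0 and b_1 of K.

b_0 = 1, b_1 = 4.

K has 9 vertices, 12 edges.
rank ∂_0 = 0, rank ∂_1 = 8 ⇒ b_0 = 9 − 0 − 8 = 1; all invariant factors of ∂_1 are 1 so no torsion. So H_0 = Z.
rank ∂_1 = 8, rank ∂_2 = 0 ⇒ b_1 = 12 − 8 − 0 = 4. So H_1 = Z^4.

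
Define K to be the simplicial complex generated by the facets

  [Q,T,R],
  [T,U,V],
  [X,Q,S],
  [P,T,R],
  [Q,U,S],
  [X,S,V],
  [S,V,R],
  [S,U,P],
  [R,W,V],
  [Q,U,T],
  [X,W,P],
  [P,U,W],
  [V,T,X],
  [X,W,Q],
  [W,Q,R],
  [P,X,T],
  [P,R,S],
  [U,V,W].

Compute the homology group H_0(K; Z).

Take the total order P < Q < R < S < T < U < V < W < X on the vertex set. Then K (dimension 2) consists of the simplices:

  0-simplices (9): P, Q, R, S, T, U, V, W, X
  1-simplices (27): PR, PS, PT, PU, PW, PX, QR, QS, QT, QU, QW, QX, RS, RT, RV, RW, SU, SV, SX, TU, TV, TX, UV, UW, VW, VX, WX
  2-simplices (18): PRS, PRT, PSU, PTX, PUW, PWX, QRT, QRW, QSU, QSX, QTU, QWX, RSV, RVW, SVX, TUV, TVX, UVW

Hence C_0 ≅ Z^9, C_1 ≅ Z^27, C_2 ≅ Z^18.

Boundary ∂_1: C_1 → C_0 is given by ∂[p,q] = [q] − [p].
The 9×27 boundary matrix has rank 8 and Smith normal form diag(1,1,1,1,1,1,1,1).

Boundary ∂_2: C_2 → C_1 maps a triangle to the signed sum of its edges. For instance
  ∂PRT = RT − PT + PR,
  ∂QWX = WX − QX + QW.
The 27×18 boundary matrix has rank 17 and Smith normal form diag(1,1,1,1,1,1,1,1,1,1,1,1,1,1,1,1,1).

Computing H_k = (kernel of ∂_k) / (image of ∂_{k+1}):

  H_0: rank C_0 − rank ∂_1 = 9 − 8 = 1, and the invariant factors of ∂_1 are all 1, so H_0 = Z.

H_0 ≅ Z.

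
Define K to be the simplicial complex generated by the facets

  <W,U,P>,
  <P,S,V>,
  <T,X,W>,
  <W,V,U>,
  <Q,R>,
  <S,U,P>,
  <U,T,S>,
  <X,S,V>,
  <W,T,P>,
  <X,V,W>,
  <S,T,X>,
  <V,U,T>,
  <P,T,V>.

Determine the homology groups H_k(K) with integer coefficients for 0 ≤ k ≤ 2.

H_0 = Z^2,  H_1 = Z/2Z,  H_2 = 0.

Order the vertices as P < Q < R < S < T < U < V < W < X. Listing each simplex with vertices in this order, K has dimension 2 with simplices:

  0-simplices (9): P, Q, R, S, T, U, V, W, X
  1-simplices (19): PS, PT, PU, PV, PW, QR, ST, SU, SV, SX, TU, TV, TW, TX, UV, UW, VW, VX, WX
  2-simplices (12): PSU, PSV, PTV, PTW, PUW, STU, STX, SVX, TUV, TWX, UVW, VWX

Hence C_0 ≅ Z^9, C_1 ≅ Z^19, C_2 ≅ Z^12.

Boundary ∂_1: C_1 → C_0 sends each edge [p,q] (with p < q) to q − p. For instance
  ∂PU = U − P.
This gives a 9×19 integer matrix of rank 7; reducing to Smith normal form yields diagonal entries (1,1,1,1,1,1,1).

∂_2: C_2 → C_1 sends each 2-simplex [p,q,r] to [q,r] − [p,r] + [p,q]. For instance
  ∂PSV = SV − PV + PS,
  ∂STU = TU − SU + ST.
The resulting 19×12 matrix has rank 12, and its Smith normal form has invariant factors (1,1,1,1,1,1,1,1,1,1,1,2).

From H_k ≅ ker(∂_k) / im(∂_{k+1}) we obtain:

  H_0: rank C_0 − rank ∂_1 = 9 − 7 = 2, and the invariant factors of ∂_1 are all 1, so H_0 ≅ Z^2.
  H_1: rank ker ∂_1 − rank ∂_2 = (19 − 7) − 12 = 0, and ∂_2 has invariant factor 2 > 1, so H_1 ≅ Z/2Z.
  H_2: rank ker ∂_2 − rank ∂_3 = (12 − 12) − 0 = 0, and there is no ∂_3, so H_2 ≅ 0.

As a check, the Euler characteristic is 9 − 19 + 12 = 2, which agrees with 2 − 0 + 0 = 2.
(K is a triangulation of the disjoint union of the 1-simplex and the real projective plane RP^2.)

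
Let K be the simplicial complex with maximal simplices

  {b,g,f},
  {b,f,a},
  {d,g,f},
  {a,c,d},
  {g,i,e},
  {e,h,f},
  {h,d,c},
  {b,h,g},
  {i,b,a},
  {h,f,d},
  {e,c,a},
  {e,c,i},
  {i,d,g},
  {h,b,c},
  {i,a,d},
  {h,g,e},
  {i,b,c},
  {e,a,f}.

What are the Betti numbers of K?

b_0 = 1, b_1 = 1, b_2 = 0.

Fix the vertex order a < b < c < d < e < f < g < h < i and write every simplex with vertices in increasing order. Then dim K = 2 and the simplices of K are:

  0-simplices (9): a, b, c, d, e, f, g, h, i
  1-simplices (27): ab, ac, ad, ae, af, ai, bc, bf, bg, bh, bi, cd, ce, ch, ci, df, dg, dh, di, ef, eg, eh, ei, fg, fh, gh, gi
  2-simplices (18): abf, abi, acd, ace, adi, aef, bch, bci, bfg, bgh, cdh, cei, dfg, dfh, dgi, efh, egh, egi

Hence C_0 ≅ Z^9, C_1 ≅ Z^27, C_2 ≅ Z^18.

∂_1: C_1 → C_0 is given by ∂[p,q] = [q] − [p]. For instance
  ∂ai = i − a.
The resulting 9×27 matrix has rank 8, and its Smith normal form has invariant factors (1,1,1,1,1,1,1,1).

Boundary ∂_2: C_2 → C_1 sends each 2-simplex [p,q,r] to [q,r] − [p,r] + [p,q]. For instance
  ∂efh = fh − eh + ef,
  ∂dfh = fh − dh + df.
As a 27×18 matrix over Z this has rank 18, with invariant factors (1,1,1,1,1,1,1,1,1,1,1,1,1,1,1,1,1,2).

From H_k ≅ ker(∂_k) / im(∂_{k+1}) we obtain:

  H_0: rank C_0 − rank ∂_1 = 9 − 8 = 1, and the invariant factors of ∂_1 are all 1, so H_0 = Z.
  H_1: rank ker ∂_1 − rank ∂_2 = (27 − 8) − 18 = 1, and ∂_2 has invariant factor 2 > 1, so H_1 = Z × Z/2.
  H_2: rank ker ∂_2 − rank ∂_3 = (18 − 18) − 0 = 0, and there is no ∂_3, so H_2 = 0.

As a check, the Euler characteristic is 9 − 27 + 18 = 0, which agrees with 1 − 1 + 0 = 0.

Hence the Betti numbers are b_0 = 1, b_1 = 1, b_2 = 0.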